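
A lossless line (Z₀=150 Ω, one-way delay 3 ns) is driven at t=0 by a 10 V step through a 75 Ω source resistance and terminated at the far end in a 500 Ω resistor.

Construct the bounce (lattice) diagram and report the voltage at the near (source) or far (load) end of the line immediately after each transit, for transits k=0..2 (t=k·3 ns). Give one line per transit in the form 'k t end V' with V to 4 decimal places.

0 0 source 6.6667
1 3 load 10.2564
2 6 source 9.0598

Γ_L=0.538462, Γ_S=-0.333333; launch V₁=10·150/225=6.666667
k=0 src: V=6.6667
k=1 load: inc=6.666667, refl=6.666667·0.538462=3.5897; V=0.000000+6.666667+3.589744=10.2564
k=2 src: inc=3.589744, refl=3.589744·-0.333333=-1.1966; V=6.666667+3.589744+-1.196581=9.0598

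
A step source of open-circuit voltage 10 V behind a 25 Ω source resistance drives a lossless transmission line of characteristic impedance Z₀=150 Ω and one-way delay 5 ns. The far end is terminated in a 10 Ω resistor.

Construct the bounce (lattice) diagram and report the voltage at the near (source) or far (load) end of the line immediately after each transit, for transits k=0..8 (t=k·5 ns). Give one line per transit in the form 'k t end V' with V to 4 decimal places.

0 0 source 8.5714
1 5 load 1.0714
2 10 source 6.4286
3 15 load 1.7411
4 20 source 5.0893
5 25 load 2.1596
6 30 source 4.2522
7 35 load 2.4212
8 40 source 3.7291

Γ_L=-0.875000, Γ_S=-0.714286; launch V₁=10·150/175=8.571429
k=0 src: V=8.5714
k=1 load: inc=8.571429, refl=8.571429·-0.875000=-7.5000; V=0.000000+8.571429+-7.500000=1.0714
k=2 src: inc=-7.500000, refl=-7.500000·-0.714286=5.3571; V=8.571429+-7.500000+5.357143=6.4286
k=3 load: inc=5.357143, refl=5.357143·-0.875000=-4.6875; V=1.071429+5.357143+-4.687500=1.7411
k=4 src: inc=-4.687500, refl=-4.687500·-0.714286=3.3482; V=6.428571+-4.687500+3.348214=5.0893
k=5 load: inc=3.348214, refl=3.348214·-0.875000=-2.9297; V=1.741071+3.348214+-2.929688=2.1596
k=6 src: inc=-2.929688, refl=-2.929688·-0.714286=2.0926; V=5.089286+-2.929688+2.092634=4.2522
k=7 load: inc=2.092634, refl=2.092634·-0.875000=-1.8311; V=2.159598+2.092634+-1.831055=2.4212
k=8 src: inc=-1.831055, refl=-1.831055·-0.714286=1.3079; V=4.252232+-1.831055+1.307896=3.7291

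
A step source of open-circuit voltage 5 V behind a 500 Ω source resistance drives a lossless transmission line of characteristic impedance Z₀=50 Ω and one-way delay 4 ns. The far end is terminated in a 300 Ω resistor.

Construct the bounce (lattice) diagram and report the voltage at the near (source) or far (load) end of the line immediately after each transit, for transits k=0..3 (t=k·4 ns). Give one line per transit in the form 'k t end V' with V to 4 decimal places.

Γ_L=0.714286, Γ_S=0.818182; launch V₁=5·50/550=0.454545
k=0 src: V=0.4545
k=1 load: inc=0.454545, refl=0.454545·0.714286=0.3247; V=0.000000+0.454545+0.324675=0.7792
k=2 src: inc=0.324675, refl=0.324675·0.818182=0.2656; V=0.454545+0.324675+0.265643=1.0449
k=3 load: inc=0.265643, refl=0.265643·0.714286=0.1897; V=0.779221+0.265643+0.189745=1.2346

0 0 source 0.4545
1 4 load 0.7792
2 8 source 1.0449
3 12 load 1.2346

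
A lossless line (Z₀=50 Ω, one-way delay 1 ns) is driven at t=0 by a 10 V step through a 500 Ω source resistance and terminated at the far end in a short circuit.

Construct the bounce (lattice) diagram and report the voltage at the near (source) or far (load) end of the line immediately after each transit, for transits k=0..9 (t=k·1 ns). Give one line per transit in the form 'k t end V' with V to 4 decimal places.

Γ_L=-1.000000, Γ_S=0.818182; launch V₁=10·50/550=0.909091
k=0 src: V=0.9091
k=1 load: inc=0.909091, refl=0.909091·-1.000000=-0.9091; V=0.000000+0.909091+-0.909091=0.0000
k=2 src: inc=-0.909091, refl=-0.909091·0.818182=-0.7438; V=0.909091+-0.909091+-0.743802=-0.7438
k=3 load: inc=-0.743802, refl=-0.743802·-1.000000=0.7438; V=0.000000+-0.743802+0.743802=0.0000
k=4 src: inc=0.743802, refl=0.743802·0.818182=0.6086; V=-0.743802+0.743802+0.608565=0.6086
k=5 load: inc=0.608565, refl=0.608565·-1.000000=-0.6086; V=0.000000+0.608565+-0.608565=0.0000
k=6 src: inc=-0.608565, refl=-0.608565·0.818182=-0.4979; V=0.608565+-0.608565+-0.497917=-0.4979
k=7 load: inc=-0.497917, refl=-0.497917·-1.000000=0.4979; V=0.000000+-0.497917+0.497917=0.0000
k=8 src: inc=0.497917, refl=0.497917·0.818182=0.4074; V=-0.497917+0.497917+0.407386=0.4074
k=9 load: inc=0.407386, refl=0.407386·-1.000000=-0.4074; V=0.000000+0.407386+-0.407386=0.0000

0 0 source 0.9091
1 1 load 0.0000
2 2 source -0.7438
3 3 load 0.0000
4 4 source 0.6086
5 5 load 0.0000
6 6 source -0.4979
7 7 load 0.0000
8 8 source 0.4074
9 9 load 0.0000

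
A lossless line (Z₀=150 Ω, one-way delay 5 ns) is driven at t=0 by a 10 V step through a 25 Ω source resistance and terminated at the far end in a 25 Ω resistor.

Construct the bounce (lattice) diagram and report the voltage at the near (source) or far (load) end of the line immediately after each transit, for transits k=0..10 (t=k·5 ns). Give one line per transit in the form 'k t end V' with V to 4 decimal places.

0 0 source 8.5714
1 5 load 2.4490
2 10 source 6.8222
3 15 load 3.6985
4 20 source 5.9297
5 25 load 4.3359
6 30 source 5.4743
7 35 load 4.6612
8 40 source 5.2420
9 45 load 4.8271
10 50 source 5.1235

Γ_L=-0.714286, Γ_S=-0.714286; launch V₁=10·150/175=8.571429
k=0 src: V=8.5714
k=1 load: inc=8.571429, refl=8.571429·-0.714286=-6.1224; V=0.000000+8.571429+-6.122449=2.4490
k=2 src: inc=-6.122449, refl=-6.122449·-0.714286=4.3732; V=8.571429+-6.122449+4.373178=6.8222
k=3 load: inc=4.373178, refl=4.373178·-0.714286=-3.1237; V=2.448980+4.373178+-3.123698=3.6985
k=4 src: inc=-3.123698, refl=-3.123698·-0.714286=2.2312; V=6.822157+-3.123698+2.231213=5.9297
k=5 load: inc=2.231213, refl=2.231213·-0.714286=-1.5937; V=3.698459+2.231213+-1.593724=4.3359
k=6 src: inc=-1.593724, refl=-1.593724·-0.714286=1.1384; V=5.929672+-1.593724+1.138374=5.4743
k=7 load: inc=1.138374, refl=1.138374·-0.714286=-0.8131; V=4.335948+1.138374+-0.813124=4.6612
k=8 src: inc=-0.813124, refl=-0.813124·-0.714286=0.5808; V=5.474323+-0.813124+0.580803=5.2420
k=9 load: inc=0.580803, refl=0.580803·-0.714286=-0.4149; V=4.661198+0.580803+-0.414859=4.8271
k=10 src: inc=-0.414859, refl=-0.414859·-0.714286=0.2963; V=5.242001+-0.414859+0.296328=5.1235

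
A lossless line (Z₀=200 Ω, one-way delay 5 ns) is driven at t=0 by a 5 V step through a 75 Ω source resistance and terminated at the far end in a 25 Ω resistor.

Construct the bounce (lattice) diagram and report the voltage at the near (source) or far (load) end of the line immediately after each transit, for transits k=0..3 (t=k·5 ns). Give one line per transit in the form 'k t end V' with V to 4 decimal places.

0 0 source 3.6364
1 5 load 0.8081
2 10 source 2.0937
3 15 load 1.0938

Γ_L=-0.777778, Γ_S=-0.454545; launch V₁=5·200/275=3.636364
k=0 src: V=3.6364
k=1 load: inc=3.636364, refl=3.636364·-0.777778=-2.8283; V=0.000000+3.636364+-2.828283=0.8081
k=2 src: inc=-2.828283, refl=-2.828283·-0.454545=1.2856; V=3.636364+-2.828283+1.285583=2.0937
k=3 load: inc=1.285583, refl=1.285583·-0.777778=-0.9999; V=0.808081+1.285583+-0.999898=1.0938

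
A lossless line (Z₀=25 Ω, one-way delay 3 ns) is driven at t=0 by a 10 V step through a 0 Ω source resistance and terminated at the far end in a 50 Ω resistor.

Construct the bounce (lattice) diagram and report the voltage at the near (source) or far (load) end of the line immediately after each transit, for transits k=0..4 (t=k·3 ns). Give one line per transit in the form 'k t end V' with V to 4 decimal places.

0 0 source 10.0000
1 3 load 13.3333
2 6 source 10.0000
3 9 load 8.8889
4 12 source 10.0000

Γ_L=0.333333, Γ_S=-1.000000; launch V₁=10·25/25=10.000000
k=0 src: V=10.0000
k=1 load: inc=10.000000, refl=10.000000·0.333333=3.3333; V=0.000000+10.000000+3.333333=13.3333
k=2 src: inc=3.333333, refl=3.333333·-1.000000=-3.3333; V=10.000000+3.333333+-3.333333=10.0000
k=3 load: inc=-3.333333, refl=-3.333333·0.333333=-1.1111; V=13.333333+-3.333333+-1.111111=8.8889
k=4 src: inc=-1.111111, refl=-1.111111·-1.000000=1.1111; V=10.000000+-1.111111+1.111111=10.0000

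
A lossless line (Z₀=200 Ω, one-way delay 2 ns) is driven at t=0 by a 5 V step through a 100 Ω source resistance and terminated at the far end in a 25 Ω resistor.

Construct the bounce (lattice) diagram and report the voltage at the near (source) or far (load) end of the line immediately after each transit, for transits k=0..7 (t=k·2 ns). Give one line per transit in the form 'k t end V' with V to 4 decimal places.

0 0 source 3.3333
1 2 load 0.7407
2 4 source 1.6049
3 6 load 0.9328
4 8 source 1.1568
5 10 load 0.9826
6 12 source 1.0407
7 14 load 0.9955

Γ_L=-0.777778, Γ_S=-0.333333; launch V₁=5·200/300=3.333333
k=0 src: V=3.3333
k=1 load: inc=3.333333, refl=3.333333·-0.777778=-2.5926; V=0.000000+3.333333+-2.592593=0.7407
k=2 src: inc=-2.592593, refl=-2.592593·-0.333333=0.8642; V=3.333333+-2.592593+0.864198=1.6049
k=3 load: inc=0.864198, refl=0.864198·-0.777778=-0.6722; V=0.740741+0.864198+-0.672154=0.9328
k=4 src: inc=-0.672154, refl=-0.672154·-0.333333=0.2241; V=1.604938+-0.672154+0.224051=1.1568
k=5 load: inc=0.224051, refl=0.224051·-0.777778=-0.1743; V=0.932785+0.224051+-0.174262=0.9826
k=6 src: inc=-0.174262, refl=-0.174262·-0.333333=0.0581; V=1.156836+-0.174262+0.058087=1.0407
k=7 load: inc=0.058087, refl=0.058087·-0.777778=-0.0452; V=0.982574+0.058087+-0.045179=0.9955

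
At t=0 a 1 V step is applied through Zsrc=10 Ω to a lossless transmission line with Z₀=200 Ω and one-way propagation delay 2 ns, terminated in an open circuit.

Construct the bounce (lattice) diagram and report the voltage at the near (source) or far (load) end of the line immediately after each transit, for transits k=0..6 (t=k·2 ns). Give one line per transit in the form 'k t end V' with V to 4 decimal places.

Γ_L=1.000000, Γ_S=-0.904762; launch V₁=1·200/210=0.952381
k=0 src: V=0.9524
k=1 load: inc=0.952381, refl=0.952381·1.000000=0.9524; V=0.000000+0.952381+0.952381=1.9048
k=2 src: inc=0.952381, refl=0.952381·-0.904762=-0.8617; V=0.952381+0.952381+-0.861678=1.0431
k=3 load: inc=-0.861678, refl=-0.861678·1.000000=-0.8617; V=1.904762+-0.861678+-0.861678=0.1814
k=4 src: inc=-0.861678, refl=-0.861678·-0.904762=0.7796; V=1.043084+-0.861678+0.779613=0.9610
k=5 load: inc=0.779613, refl=0.779613·1.000000=0.7796; V=0.181406+0.779613+0.779613=1.7406
k=6 src: inc=0.779613, refl=0.779613·-0.904762=-0.7054; V=0.961019+0.779613+-0.705365=1.0353

0 0 source 0.9524
1 2 load 1.9048
2 4 source 1.0431
3 6 load 0.1814
4 8 source 0.9610
5 10 load 1.7406
6 12 source 1.0353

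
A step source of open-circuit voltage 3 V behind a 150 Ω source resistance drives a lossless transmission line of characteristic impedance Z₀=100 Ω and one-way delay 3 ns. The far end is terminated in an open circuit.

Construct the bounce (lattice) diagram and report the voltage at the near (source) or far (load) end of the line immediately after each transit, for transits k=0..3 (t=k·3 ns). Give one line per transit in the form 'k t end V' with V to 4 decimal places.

0 0 source 1.2000
1 3 load 2.4000
2 6 source 2.6400
3 9 load 2.8800

Γ_L=1.000000, Γ_S=0.200000; launch V₁=3·100/250=1.200000
k=0 src: V=1.2000
k=1 load: inc=1.200000, refl=1.200000·1.000000=1.2000; V=0.000000+1.200000+1.200000=2.4000
k=2 src: inc=1.200000, refl=1.200000·0.200000=0.2400; V=1.200000+1.200000+0.240000=2.6400
k=3 load: inc=0.240000, refl=0.240000·1.000000=0.2400; V=2.400000+0.240000+0.240000=2.8800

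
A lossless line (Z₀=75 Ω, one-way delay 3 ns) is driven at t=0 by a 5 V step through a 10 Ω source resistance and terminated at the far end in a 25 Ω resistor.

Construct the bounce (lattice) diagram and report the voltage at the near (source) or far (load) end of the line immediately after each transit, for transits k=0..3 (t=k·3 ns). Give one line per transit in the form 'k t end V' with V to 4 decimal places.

0 0 source 4.4118
1 3 load 2.2059
2 6 source 3.8927
3 9 load 3.0493

Γ_L=-0.500000, Γ_S=-0.764706; launch V₁=5·75/85=4.411765
k=0 src: V=4.4118
k=1 load: inc=4.411765, refl=4.411765·-0.500000=-2.2059; V=0.000000+4.411765+-2.205882=2.2059
k=2 src: inc=-2.205882, refl=-2.205882·-0.764706=1.6869; V=4.411765+-2.205882+1.686851=3.8927
k=3 load: inc=1.686851, refl=1.686851·-0.500000=-0.8434; V=2.205882+1.686851+-0.843426=3.0493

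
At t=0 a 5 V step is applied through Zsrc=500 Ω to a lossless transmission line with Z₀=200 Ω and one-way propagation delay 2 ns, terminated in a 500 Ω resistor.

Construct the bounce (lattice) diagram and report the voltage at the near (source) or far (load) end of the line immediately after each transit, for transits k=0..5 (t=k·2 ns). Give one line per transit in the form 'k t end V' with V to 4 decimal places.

0 0 source 1.4286
1 2 load 2.0408
2 4 source 2.3032
3 6 load 2.4157
4 8 source 2.4639
5 10 load 2.4845

Γ_L=0.428571, Γ_S=0.428571; launch V₁=5·200/700=1.428571
k=0 src: V=1.4286
k=1 load: inc=1.428571, refl=1.428571·0.428571=0.6122; V=0.000000+1.428571+0.612245=2.0408
k=2 src: inc=0.612245, refl=0.612245·0.428571=0.2624; V=1.428571+0.612245+0.262391=2.3032
k=3 load: inc=0.262391, refl=0.262391·0.428571=0.1125; V=2.040816+0.262391+0.112453=2.4157
k=4 src: inc=0.112453, refl=0.112453·0.428571=0.0482; V=2.303207+0.112453+0.048194=2.4639
k=5 load: inc=0.048194, refl=0.048194·0.428571=0.0207; V=2.415660+0.048194+0.020655=2.4845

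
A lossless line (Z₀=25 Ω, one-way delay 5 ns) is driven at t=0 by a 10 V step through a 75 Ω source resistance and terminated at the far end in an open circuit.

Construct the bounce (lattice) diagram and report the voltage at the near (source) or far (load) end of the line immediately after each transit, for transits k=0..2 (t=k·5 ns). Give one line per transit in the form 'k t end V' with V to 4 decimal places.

0 0 source 2.5000
1 5 load 5.0000
2 10 source 6.2500

Γ_L=1.000000, Γ_S=0.500000; launch V₁=10·25/100=2.500000
k=0 src: V=2.5000
k=1 load: inc=2.500000, refl=2.500000·1.000000=2.5000; V=0.000000+2.500000+2.500000=5.0000
k=2 src: inc=2.500000, refl=2.500000·0.500000=1.2500; V=2.500000+2.500000+1.250000=6.2500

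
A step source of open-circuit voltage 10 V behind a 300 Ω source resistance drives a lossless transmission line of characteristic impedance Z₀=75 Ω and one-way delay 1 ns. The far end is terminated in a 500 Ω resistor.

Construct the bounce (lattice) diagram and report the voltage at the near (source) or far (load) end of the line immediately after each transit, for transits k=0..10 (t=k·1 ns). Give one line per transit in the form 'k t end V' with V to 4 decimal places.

0 0 source 2.0000
1 1 load 3.4783
2 2 source 4.3652
3 3 load 5.0208
4 4 source 5.4141
5 5 load 5.7049
6 6 source 5.8793
7 7 load 6.0082
8 8 source 6.0856
9 9 load 6.1428
10 10 source 6.1771

Γ_L=0.739130, Γ_S=0.600000; launch V₁=10·75/375=2.000000
k=0 src: V=2.0000
k=1 load: inc=2.000000, refl=2.000000·0.739130=1.4783; V=0.000000+2.000000+1.478261=3.4783
k=2 src: inc=1.478261, refl=1.478261·0.600000=0.8870; V=2.000000+1.478261+0.886957=4.3652
k=3 load: inc=0.886957, refl=0.886957·0.739130=0.6556; V=3.478261+0.886957+0.655577=5.0208
k=4 src: inc=0.655577, refl=0.655577·0.600000=0.3933; V=4.365217+0.655577+0.393346=5.4141
k=5 load: inc=0.393346, refl=0.393346·0.739130=0.2907; V=5.020794+0.393346+0.290734=5.7049
k=6 src: inc=0.290734, refl=0.290734·0.600000=0.1744; V=5.414140+0.290734+0.174440=5.8793
k=7 load: inc=0.174440, refl=0.174440·0.739130=0.1289; V=5.704874+0.174440+0.128934=6.0082
k=8 src: inc=0.128934, refl=0.128934·0.600000=0.0774; V=5.879314+0.128934+0.077361=6.0856
k=9 load: inc=0.077361, refl=0.077361·0.739130=0.0572; V=6.008248+0.077361+0.057180=6.1428
k=10 src: inc=0.057180, refl=0.057180·0.600000=0.0343; V=6.085609+0.057180+0.034308=6.1771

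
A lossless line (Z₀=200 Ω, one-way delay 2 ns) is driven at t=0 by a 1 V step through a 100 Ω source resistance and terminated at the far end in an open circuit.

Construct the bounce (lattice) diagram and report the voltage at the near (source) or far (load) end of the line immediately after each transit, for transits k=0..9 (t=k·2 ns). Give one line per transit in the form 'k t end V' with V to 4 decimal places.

0 0 source 0.6667
1 2 load 1.3333
2 4 source 1.1111
3 6 load 0.8889
4 8 source 0.9630
5 10 load 1.0370
6 12 source 1.0123
7 14 load 0.9877
8 16 source 0.9959
9 18 load 1.0041

Γ_L=1.000000, Γ_S=-0.333333; launch V₁=1·200/300=0.666667
k=0 src: V=0.6667
k=1 load: inc=0.666667, refl=0.666667·1.000000=0.6667; V=0.000000+0.666667+0.666667=1.3333
k=2 src: inc=0.666667, refl=0.666667·-0.333333=-0.2222; V=0.666667+0.666667+-0.222222=1.1111
k=3 load: inc=-0.222222, refl=-0.222222·1.000000=-0.2222; V=1.333333+-0.222222+-0.222222=0.8889
k=4 src: inc=-0.222222, refl=-0.222222·-0.333333=0.0741; V=1.111111+-0.222222+0.074074=0.9630
k=5 load: inc=0.074074, refl=0.074074·1.000000=0.0741; V=0.888889+0.074074+0.074074=1.0370
k=6 src: inc=0.074074, refl=0.074074·-0.333333=-0.0247; V=0.962963+0.074074+-0.024691=1.0123
k=7 load: inc=-0.024691, refl=-0.024691·1.000000=-0.0247; V=1.037037+-0.024691+-0.024691=0.9877
k=8 src: inc=-0.024691, refl=-0.024691·-0.333333=0.0082; V=1.012346+-0.024691+0.008230=0.9959
k=9 load: inc=0.008230, refl=0.008230·1.000000=0.0082; V=0.987654+0.008230+0.008230=1.0041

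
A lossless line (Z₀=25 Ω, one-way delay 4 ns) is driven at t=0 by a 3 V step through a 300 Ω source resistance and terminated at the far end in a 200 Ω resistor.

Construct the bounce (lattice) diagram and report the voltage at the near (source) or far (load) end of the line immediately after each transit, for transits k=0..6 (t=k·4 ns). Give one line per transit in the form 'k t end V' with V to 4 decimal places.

Γ_L=0.777778, Γ_S=0.846154; launch V₁=3·25/325=0.230769
k=0 src: V=0.2308
k=1 load: inc=0.230769, refl=0.230769·0.777778=0.1795; V=0.000000+0.230769+0.179487=0.4103
k=2 src: inc=0.179487, refl=0.179487·0.846154=0.1519; V=0.230769+0.179487+0.151874=0.5621
k=3 load: inc=0.151874, refl=0.151874·0.777778=0.1181; V=0.410256+0.151874+0.118124=0.6803
k=4 src: inc=0.118124, refl=0.118124·0.846154=0.1000; V=0.562130+0.118124+0.099951=0.7802
k=5 load: inc=0.099951, refl=0.099951·0.777778=0.0777; V=0.680254+0.099951+0.077740=0.8579
k=6 src: inc=0.077740, refl=0.077740·0.846154=0.0658; V=0.780205+0.077740+0.065780=0.9237

0 0 source 0.2308
1 4 load 0.4103
2 8 source 0.5621
3 12 load 0.6803
4 16 source 0.7802
5 20 load 0.8579
6 24 source 0.9237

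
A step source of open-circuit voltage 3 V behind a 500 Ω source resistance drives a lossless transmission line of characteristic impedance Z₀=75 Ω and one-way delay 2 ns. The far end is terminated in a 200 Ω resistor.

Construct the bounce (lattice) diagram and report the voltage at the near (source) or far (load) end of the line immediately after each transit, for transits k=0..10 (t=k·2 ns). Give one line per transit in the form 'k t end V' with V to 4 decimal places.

0 0 source 0.3913
1 2 load 0.5692
2 4 source 0.7006
3 6 load 0.7604
4 8 source 0.8046
5 10 load 0.8246
6 12 source 0.8395
7 14 load 0.8462
8 16 source 0.8512
9 18 load 0.8535
10 20 source 0.8551

Γ_L=0.454545, Γ_S=0.739130; launch V₁=3·75/575=0.391304
k=0 src: V=0.3913
k=1 load: inc=0.391304, refl=0.391304·0.454545=0.1779; V=0.000000+0.391304+0.177866=0.5692
k=2 src: inc=0.177866, refl=0.177866·0.739130=0.1315; V=0.391304+0.177866+0.131466=0.7006
k=3 load: inc=0.131466, refl=0.131466·0.454545=0.0598; V=0.569170+0.131466+0.059757=0.7604
k=4 src: inc=0.059757, refl=0.059757·0.739130=0.0442; V=0.700636+0.059757+0.044168=0.8046
k=5 load: inc=0.044168, refl=0.044168·0.454545=0.0201; V=0.760393+0.044168+0.020077=0.8246
k=6 src: inc=0.020077, refl=0.020077·0.739130=0.0148; V=0.804561+0.020077+0.014839=0.8395
k=7 load: inc=0.014839, refl=0.014839·0.454545=0.0067; V=0.824638+0.014839+0.006745=0.8462
k=8 src: inc=0.006745, refl=0.006745·0.739130=0.0050; V=0.839477+0.006745+0.004985=0.8512
k=9 load: inc=0.004985, refl=0.004985·0.454545=0.0023; V=0.846222+0.004985+0.002266=0.8535
k=10 src: inc=0.002266, refl=0.002266·0.739130=0.0017; V=0.851208+0.002266+0.001675=0.8551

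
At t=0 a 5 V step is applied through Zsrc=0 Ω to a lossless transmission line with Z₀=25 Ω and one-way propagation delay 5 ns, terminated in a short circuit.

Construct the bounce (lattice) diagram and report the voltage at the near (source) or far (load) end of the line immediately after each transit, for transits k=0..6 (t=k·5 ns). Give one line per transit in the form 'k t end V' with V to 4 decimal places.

Γ_L=-1.000000, Γ_S=-1.000000; launch V₁=5·25/25=5.000000
k=0 src: V=5.0000
k=1 load: inc=5.000000, refl=5.000000·-1.000000=-5.0000; V=0.000000+5.000000+-5.000000=0.0000
k=2 src: inc=-5.000000, refl=-5.000000·-1.000000=5.0000; V=5.000000+-5.000000+5.000000=5.0000
k=3 load: inc=5.000000, refl=5.000000·-1.000000=-5.0000; V=0.000000+5.000000+-5.000000=0.0000
k=4 src: inc=-5.000000, refl=-5.000000·-1.000000=5.0000; V=5.000000+-5.000000+5.000000=5.0000
k=5 load: inc=5.000000, refl=5.000000·-1.000000=-5.0000; V=0.000000+5.000000+-5.000000=0.0000
k=6 src: inc=-5.000000, refl=-5.000000·-1.000000=5.0000; V=5.000000+-5.000000+5.000000=5.0000

0 0 source 5.0000
1 5 load 0.0000
2 10 source 5.0000
3 15 load 0.0000
4 20 source 5.0000
5 25 load 0.0000
6 30 source 5.0000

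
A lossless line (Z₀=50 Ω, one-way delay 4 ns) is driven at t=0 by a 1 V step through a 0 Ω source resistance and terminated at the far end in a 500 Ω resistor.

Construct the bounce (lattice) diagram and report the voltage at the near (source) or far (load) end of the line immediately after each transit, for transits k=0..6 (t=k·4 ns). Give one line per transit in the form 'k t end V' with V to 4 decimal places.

Γ_L=0.818182, Γ_S=-1.000000; launch V₁=1·50/50=1.000000
k=0 src: V=1.0000
k=1 load: inc=1.000000, refl=1.000000·0.818182=0.8182; V=0.000000+1.000000+0.818182=1.8182
k=2 src: inc=0.818182, refl=0.818182·-1.000000=-0.8182; V=1.000000+0.818182+-0.818182=1.0000
k=3 load: inc=-0.818182, refl=-0.818182·0.818182=-0.6694; V=1.818182+-0.818182+-0.669421=0.3306
k=4 src: inc=-0.669421, refl=-0.669421·-1.000000=0.6694; V=1.000000+-0.669421+0.669421=1.0000
k=5 load: inc=0.669421, refl=0.669421·0.818182=0.5477; V=0.330579+0.669421+0.547708=1.5477
k=6 src: inc=0.547708, refl=0.547708·-1.000000=-0.5477; V=1.000000+0.547708+-0.547708=1.0000

0 0 source 1.0000
1 4 load 1.8182
2 8 source 1.0000
3 12 load 0.3306
4 16 source 1.0000
5 20 load 1.5477
6 24 source 1.0000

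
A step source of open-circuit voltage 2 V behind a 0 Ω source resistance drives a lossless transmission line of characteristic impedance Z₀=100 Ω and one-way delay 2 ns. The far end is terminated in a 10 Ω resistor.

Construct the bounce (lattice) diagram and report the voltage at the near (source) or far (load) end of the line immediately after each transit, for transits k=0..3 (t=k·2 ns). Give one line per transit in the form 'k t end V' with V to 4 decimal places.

Γ_L=-0.818182, Γ_S=-1.000000; launch V₁=2·100/100=2.000000
k=0 src: V=2.0000
k=1 load: inc=2.000000, refl=2.000000·-0.818182=-1.6364; V=0.000000+2.000000+-1.636364=0.3636
k=2 src: inc=-1.636364, refl=-1.636364·-1.000000=1.6364; V=2.000000+-1.636364+1.636364=2.0000
k=3 load: inc=1.636364, refl=1.636364·-0.818182=-1.3388; V=0.363636+1.636364+-1.338843=0.6612

0 0 source 2.0000
1 2 load 0.3636
2 4 source 2.0000
3 6 load 0.6612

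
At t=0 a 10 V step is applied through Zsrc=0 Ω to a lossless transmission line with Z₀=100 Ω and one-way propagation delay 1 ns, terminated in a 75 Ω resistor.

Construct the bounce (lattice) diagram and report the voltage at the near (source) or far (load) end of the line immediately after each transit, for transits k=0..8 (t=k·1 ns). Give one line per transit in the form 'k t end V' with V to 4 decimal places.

Γ_L=-0.142857, Γ_S=-1.000000; launch V₁=10·100/100=10.000000
k=0 src: V=10.0000
k=1 load: inc=10.000000, refl=10.000000·-0.142857=-1.4286; V=0.000000+10.000000+-1.428571=8.5714
k=2 src: inc=-1.428571, refl=-1.428571·-1.000000=1.4286; V=10.000000+-1.428571+1.428571=10.0000
k=3 load: inc=1.428571, refl=1.428571·-0.142857=-0.2041; V=8.571429+1.428571+-0.204082=9.7959
k=4 src: inc=-0.204082, refl=-0.204082·-1.000000=0.2041; V=10.000000+-0.204082+0.204082=10.0000
k=5 load: inc=0.204082, refl=0.204082·-0.142857=-0.0292; V=9.795918+0.204082+-0.029155=9.9708
k=6 src: inc=-0.029155, refl=-0.029155·-1.000000=0.0292; V=10.000000+-0.029155+0.029155=10.0000
k=7 load: inc=0.029155, refl=0.029155·-0.142857=-0.0042; V=9.970845+0.029155+-0.004165=9.9958
k=8 src: inc=-0.004165, refl=-0.004165·-1.000000=0.0042; V=10.000000+-0.004165+0.004165=10.0000

0 0 source 10.0000
1 1 load 8.5714
2 2 source 10.0000
3 3 load 9.7959
4 4 source 10.0000
5 5 load 9.9708
6 6 source 10.0000
7 7 load 9.9958
8 8 source 10.0000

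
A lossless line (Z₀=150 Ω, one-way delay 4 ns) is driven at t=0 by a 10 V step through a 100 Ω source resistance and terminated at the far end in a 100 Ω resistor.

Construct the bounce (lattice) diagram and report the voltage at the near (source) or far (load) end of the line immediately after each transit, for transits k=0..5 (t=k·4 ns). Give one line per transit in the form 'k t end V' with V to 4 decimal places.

Γ_L=-0.200000, Γ_S=-0.200000; launch V₁=10·150/250=6.000000
k=0 src: V=6.0000
k=1 load: inc=6.000000, refl=6.000000·-0.200000=-1.2000; V=0.000000+6.000000+-1.200000=4.8000
k=2 src: inc=-1.200000, refl=-1.200000·-0.200000=0.2400; V=6.000000+-1.200000+0.240000=5.0400
k=3 load: inc=0.240000, refl=0.240000·-0.200000=-0.0480; V=4.800000+0.240000+-0.048000=4.9920
k=4 src: inc=-0.048000, refl=-0.048000·-0.200000=0.0096; V=5.040000+-0.048000+0.009600=5.0016
k=5 load: inc=0.009600, refl=0.009600·-0.200000=-0.0019; V=4.992000+0.009600+-0.001920=4.9997

0 0 source 6.0000
1 4 load 4.8000
2 8 source 5.0400
3 12 load 4.9920
4 16 source 5.0016
5 20 load 4.9997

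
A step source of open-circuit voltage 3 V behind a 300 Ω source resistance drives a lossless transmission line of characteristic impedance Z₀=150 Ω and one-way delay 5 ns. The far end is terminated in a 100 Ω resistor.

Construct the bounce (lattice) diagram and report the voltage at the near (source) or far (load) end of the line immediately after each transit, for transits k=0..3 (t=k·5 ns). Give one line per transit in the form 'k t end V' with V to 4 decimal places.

0 0 source 1.0000
1 5 load 0.8000
2 10 source 0.7333
3 15 load 0.7467

Γ_L=-0.200000, Γ_S=0.333333; launch V₁=3·150/450=1.000000
k=0 src: V=1.0000
k=1 load: inc=1.000000, refl=1.000000·-0.200000=-0.2000; V=0.000000+1.000000+-0.200000=0.8000
k=2 src: inc=-0.200000, refl=-0.200000·0.333333=-0.0667; V=1.000000+-0.200000+-0.066667=0.7333
k=3 load: inc=-0.066667, refl=-0.066667·-0.200000=0.0133; V=0.800000+-0.066667+0.013333=0.7467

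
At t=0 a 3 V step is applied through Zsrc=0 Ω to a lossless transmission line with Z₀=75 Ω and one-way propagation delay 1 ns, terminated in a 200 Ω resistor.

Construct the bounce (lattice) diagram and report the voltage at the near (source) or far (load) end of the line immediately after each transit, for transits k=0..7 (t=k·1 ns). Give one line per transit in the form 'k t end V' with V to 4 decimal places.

0 0 source 3.0000
1 1 load 4.3636
2 2 source 3.0000
3 3 load 2.3802
4 4 source 3.0000
5 5 load 3.2817
6 6 source 3.0000
7 7 load 2.8719

Γ_L=0.454545, Γ_S=-1.000000; launch V₁=3·75/75=3.000000
k=0 src: V=3.0000
k=1 load: inc=3.000000, refl=3.000000·0.454545=1.3636; V=0.000000+3.000000+1.363636=4.3636
k=2 src: inc=1.363636, refl=1.363636·-1.000000=-1.3636; V=3.000000+1.363636+-1.363636=3.0000
k=3 load: inc=-1.363636, refl=-1.363636·0.454545=-0.6198; V=4.363636+-1.363636+-0.619835=2.3802
k=4 src: inc=-0.619835, refl=-0.619835·-1.000000=0.6198; V=3.000000+-0.619835+0.619835=3.0000
k=5 load: inc=0.619835, refl=0.619835·0.454545=0.2817; V=2.380165+0.619835+0.281743=3.2817
k=6 src: inc=0.281743, refl=0.281743·-1.000000=-0.2817; V=3.000000+0.281743+-0.281743=3.0000
k=7 load: inc=-0.281743, refl=-0.281743·0.454545=-0.1281; V=3.281743+-0.281743+-0.128065=2.8719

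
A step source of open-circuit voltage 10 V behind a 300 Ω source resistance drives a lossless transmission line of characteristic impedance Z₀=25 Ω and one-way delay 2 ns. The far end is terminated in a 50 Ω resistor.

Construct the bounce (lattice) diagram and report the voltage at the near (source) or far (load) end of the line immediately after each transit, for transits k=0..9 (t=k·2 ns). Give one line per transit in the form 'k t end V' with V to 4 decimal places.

Γ_L=0.333333, Γ_S=0.846154; launch V₁=10·25/325=0.769231
k=0 src: V=0.7692
k=1 load: inc=0.769231, refl=0.769231·0.333333=0.2564; V=0.000000+0.769231+0.256410=1.0256
k=2 src: inc=0.256410, refl=0.256410·0.846154=0.2170; V=0.769231+0.256410+0.216963=1.2426
k=3 load: inc=0.216963, refl=0.216963·0.333333=0.0723; V=1.025641+0.216963+0.072321=1.3149
k=4 src: inc=0.072321, refl=0.072321·0.846154=0.0612; V=1.242604+0.072321+0.061195=1.3761
k=5 load: inc=0.061195, refl=0.061195·0.333333=0.0204; V=1.314924+0.061195+0.020398=1.3965
k=6 src: inc=0.020398, refl=0.020398·0.846154=0.0173; V=1.376119+0.020398+0.017260=1.4138
k=7 load: inc=0.017260, refl=0.017260·0.333333=0.0058; V=1.396517+0.017260+0.005753=1.4195
k=8 src: inc=0.005753, refl=0.005753·0.846154=0.0049; V=1.413777+0.005753+0.004868=1.4244
k=9 load: inc=0.004868, refl=0.004868·0.333333=0.0016; V=1.419530+0.004868+0.001623=1.4260

0 0 source 0.7692
1 2 load 1.0256
2 4 source 1.2426
3 6 load 1.3149
4 8 source 1.3761
5 10 load 1.3965
6 12 source 1.4138
7 14 load 1.4195
8 16 source 1.4244
9 18 load 1.4260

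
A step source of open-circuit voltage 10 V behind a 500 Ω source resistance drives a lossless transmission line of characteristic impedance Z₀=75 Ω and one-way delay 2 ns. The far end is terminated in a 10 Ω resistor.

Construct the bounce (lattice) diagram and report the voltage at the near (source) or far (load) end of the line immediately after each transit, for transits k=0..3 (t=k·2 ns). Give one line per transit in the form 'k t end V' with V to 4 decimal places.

0 0 source 1.3043
1 2 load 0.3069
2 4 source -0.4303
3 6 load 0.1334

Γ_L=-0.764706, Γ_S=0.739130; launch V₁=10·75/575=1.304348
k=0 src: V=1.3043
k=1 load: inc=1.304348, refl=1.304348·-0.764706=-0.9974; V=0.000000+1.304348+-0.997442=0.3069
k=2 src: inc=-0.997442, refl=-0.997442·0.739130=-0.7372; V=1.304348+-0.997442+-0.737240=-0.4303
k=3 load: inc=-0.737240, refl=-0.737240·-0.764706=0.5638; V=0.306905+-0.737240+0.563772=0.1334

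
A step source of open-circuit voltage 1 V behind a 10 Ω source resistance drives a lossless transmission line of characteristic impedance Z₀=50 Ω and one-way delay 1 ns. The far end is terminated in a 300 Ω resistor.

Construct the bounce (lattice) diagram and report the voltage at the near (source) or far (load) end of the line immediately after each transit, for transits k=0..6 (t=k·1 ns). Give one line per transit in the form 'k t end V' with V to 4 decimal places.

Γ_L=0.714286, Γ_S=-0.666667; launch V₁=1·50/60=0.833333
k=0 src: V=0.8333
k=1 load: inc=0.833333, refl=0.833333·0.714286=0.5952; V=0.000000+0.833333+0.595238=1.4286
k=2 src: inc=0.595238, refl=0.595238·-0.666667=-0.3968; V=0.833333+0.595238+-0.396825=1.0317
k=3 load: inc=-0.396825, refl=-0.396825·0.714286=-0.2834; V=1.428571+-0.396825+-0.283447=0.7483
k=4 src: inc=-0.283447, refl=-0.283447·-0.666667=0.1890; V=1.031746+-0.283447+0.188964=0.9373
k=5 load: inc=0.188964, refl=0.188964·0.714286=0.1350; V=0.748299+0.188964+0.134975=1.0722
k=6 src: inc=0.134975, refl=0.134975·-0.666667=-0.0900; V=0.937264+0.134975+-0.089983=0.9823

0 0 source 0.8333
1 1 load 1.4286
2 2 source 1.0317
3 3 load 0.7483
4 4 source 0.9373
5 5 load 1.0722
6 6 source 0.9823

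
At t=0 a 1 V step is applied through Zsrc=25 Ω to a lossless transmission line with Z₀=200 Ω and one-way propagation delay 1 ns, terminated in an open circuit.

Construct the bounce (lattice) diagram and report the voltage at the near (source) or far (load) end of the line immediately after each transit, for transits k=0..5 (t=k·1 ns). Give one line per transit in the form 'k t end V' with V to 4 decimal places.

0 0 source 0.8889
1 1 load 1.7778
2 2 source 1.0864
3 3 load 0.3951
4 4 source 0.9328
5 5 load 1.4705

Γ_L=1.000000, Γ_S=-0.777778; launch V₁=1·200/225=0.888889
k=0 src: V=0.8889
k=1 load: inc=0.888889, refl=0.888889·1.000000=0.8889; V=0.000000+0.888889+0.888889=1.7778
k=2 src: inc=0.888889, refl=0.888889·-0.777778=-0.6914; V=0.888889+0.888889+-0.691358=1.0864
k=3 load: inc=-0.691358, refl=-0.691358·1.000000=-0.6914; V=1.777778+-0.691358+-0.691358=0.3951
k=4 src: inc=-0.691358, refl=-0.691358·-0.777778=0.5377; V=1.086420+-0.691358+0.537723=0.9328
k=5 load: inc=0.537723, refl=0.537723·1.000000=0.5377; V=0.395062+0.537723+0.537723=1.4705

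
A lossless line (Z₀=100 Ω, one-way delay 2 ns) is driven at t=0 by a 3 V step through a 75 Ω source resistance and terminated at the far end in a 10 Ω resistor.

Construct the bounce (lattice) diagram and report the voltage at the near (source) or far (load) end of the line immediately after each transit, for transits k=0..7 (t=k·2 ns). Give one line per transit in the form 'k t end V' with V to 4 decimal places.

0 0 source 1.7143
1 2 load 0.3117
2 4 source 0.5121
3 6 load 0.3481
4 8 source 0.3715
5 10 load 0.3524
6 12 source 0.3551
7 14 load 0.3529

Γ_L=-0.818182, Γ_S=-0.142857; launch V₁=3·100/175=1.714286
k=0 src: V=1.7143
k=1 load: inc=1.714286, refl=1.714286·-0.818182=-1.4026; V=0.000000+1.714286+-1.402597=0.3117
k=2 src: inc=-1.402597, refl=-1.402597·-0.142857=0.2004; V=1.714286+-1.402597+0.200371=0.5121
k=3 load: inc=0.200371, refl=0.200371·-0.818182=-0.1639; V=0.311688+0.200371+-0.163940=0.3481
k=4 src: inc=-0.163940, refl=-0.163940·-0.142857=0.0234; V=0.512059+-0.163940+0.023420=0.3715
k=5 load: inc=0.023420, refl=0.023420·-0.818182=-0.0192; V=0.348119+0.023420+-0.019162=0.3524
k=6 src: inc=-0.019162, refl=-0.019162·-0.142857=0.0027; V=0.371539+-0.019162+0.002737=0.3551
k=7 load: inc=0.002737, refl=0.002737·-0.818182=-0.0022; V=0.352378+0.002737+-0.002240=0.3529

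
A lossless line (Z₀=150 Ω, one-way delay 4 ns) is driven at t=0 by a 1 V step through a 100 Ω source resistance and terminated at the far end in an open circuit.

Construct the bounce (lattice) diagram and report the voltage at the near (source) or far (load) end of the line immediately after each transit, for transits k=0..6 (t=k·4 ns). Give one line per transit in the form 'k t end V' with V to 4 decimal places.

0 0 source 0.6000
1 4 load 1.2000
2 8 source 1.0800
3 12 load 0.9600
4 16 source 0.9840
5 20 load 1.0080
6 24 source 1.0032

Γ_L=1.000000, Γ_S=-0.200000; launch V₁=1·150/250=0.600000
k=0 src: V=0.6000
k=1 load: inc=0.600000, refl=0.600000·1.000000=0.6000; V=0.000000+0.600000+0.600000=1.2000
k=2 src: inc=0.600000, refl=0.600000·-0.200000=-0.1200; V=0.600000+0.600000+-0.120000=1.0800
k=3 load: inc=-0.120000, refl=-0.120000·1.000000=-0.1200; V=1.200000+-0.120000+-0.120000=0.9600
k=4 src: inc=-0.120000, refl=-0.120000·-0.200000=0.0240; V=1.080000+-0.120000+0.024000=0.9840
k=5 load: inc=0.024000, refl=0.024000·1.000000=0.0240; V=0.960000+0.024000+0.024000=1.0080
k=6 src: inc=0.024000, refl=0.024000·-0.200000=-0.0048; V=0.984000+0.024000+-0.004800=1.0032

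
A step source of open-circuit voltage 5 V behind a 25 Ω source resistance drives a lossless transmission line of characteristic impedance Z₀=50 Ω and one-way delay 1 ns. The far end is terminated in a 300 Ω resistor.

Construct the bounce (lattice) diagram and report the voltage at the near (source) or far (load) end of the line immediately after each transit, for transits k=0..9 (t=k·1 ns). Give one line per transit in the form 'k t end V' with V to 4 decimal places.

Γ_L=0.714286, Γ_S=-0.333333; launch V₁=5·50/75=3.333333
k=0 src: V=3.3333
k=1 load: inc=3.333333, refl=3.333333·0.714286=2.3810; V=0.000000+3.333333+2.380952=5.7143
k=2 src: inc=2.380952, refl=2.380952·-0.333333=-0.7937; V=3.333333+2.380952+-0.793651=4.9206
k=3 load: inc=-0.793651, refl=-0.793651·0.714286=-0.5669; V=5.714286+-0.793651+-0.566893=4.3537
k=4 src: inc=-0.566893, refl=-0.566893·-0.333333=0.1890; V=4.920635+-0.566893+0.188964=4.5427
k=5 load: inc=0.188964, refl=0.188964·0.714286=0.1350; V=4.353741+0.188964+0.134975=4.6777
k=6 src: inc=0.134975, refl=0.134975·-0.333333=-0.0450; V=4.542706+0.134975+-0.044992=4.6327
k=7 load: inc=-0.044992, refl=-0.044992·0.714286=-0.0321; V=4.677681+-0.044992+-0.032137=4.6006
k=8 src: inc=-0.032137, refl=-0.032137·-0.333333=0.0107; V=4.632689+-0.032137+0.010712=4.6113
k=9 load: inc=0.010712, refl=0.010712·0.714286=0.0077; V=4.600552+0.010712+0.007652=4.6189

0 0 source 3.3333
1 1 load 5.7143
2 2 source 4.9206
3 3 load 4.3537
4 4 source 4.5427
5 5 load 4.6777
6 6 source 4.6327
7 7 load 4.6006
8 8 source 4.6113
9 9 load 4.6189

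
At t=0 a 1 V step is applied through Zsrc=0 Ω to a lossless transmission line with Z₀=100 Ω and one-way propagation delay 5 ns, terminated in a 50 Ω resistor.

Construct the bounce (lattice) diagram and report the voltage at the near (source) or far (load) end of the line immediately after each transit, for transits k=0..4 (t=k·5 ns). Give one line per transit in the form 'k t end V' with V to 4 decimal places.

0 0 source 1.0000
1 5 load 0.6667
2 10 source 1.0000
3 15 load 0.8889
4 20 source 1.0000

Γ_L=-0.333333, Γ_S=-1.000000; launch V₁=1·100/100=1.000000
k=0 src: V=1.0000
k=1 load: inc=1.000000, refl=1.000000·-0.333333=-0.3333; V=0.000000+1.000000+-0.333333=0.6667
k=2 src: inc=-0.333333, refl=-0.333333·-1.000000=0.3333; V=1.000000+-0.333333+0.333333=1.0000
k=3 load: inc=0.333333, refl=0.333333·-0.333333=-0.1111; V=0.666667+0.333333+-0.111111=0.8889
k=4 src: inc=-0.111111, refl=-0.111111·-1.000000=0.1111; V=1.000000+-0.111111+0.111111=1.0000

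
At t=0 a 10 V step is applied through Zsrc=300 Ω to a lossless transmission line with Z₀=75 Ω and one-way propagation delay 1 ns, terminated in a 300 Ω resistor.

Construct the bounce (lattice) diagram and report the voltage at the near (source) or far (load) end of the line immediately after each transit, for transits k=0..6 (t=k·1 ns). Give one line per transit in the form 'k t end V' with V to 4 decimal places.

Γ_L=0.600000, Γ_S=0.600000; launch V₁=10·75/375=2.000000
k=0 src: V=2.0000
k=1 load: inc=2.000000, refl=2.000000·0.600000=1.2000; V=0.000000+2.000000+1.200000=3.2000
k=2 src: inc=1.200000, refl=1.200000·0.600000=0.7200; V=2.000000+1.200000+0.720000=3.9200
k=3 load: inc=0.720000, refl=0.720000·0.600000=0.4320; V=3.200000+0.720000+0.432000=4.3520
k=4 src: inc=0.432000, refl=0.432000·0.600000=0.2592; V=3.920000+0.432000+0.259200=4.6112
k=5 load: inc=0.259200, refl=0.259200·0.600000=0.1555; V=4.352000+0.259200+0.155520=4.7667
k=6 src: inc=0.155520, refl=0.155520·0.600000=0.0933; V=4.611200+0.155520+0.093312=4.8600

0 0 source 2.0000
1 1 load 3.2000
2 2 source 3.9200
3 3 load 4.3520
4 4 source 4.6112
5 5 load 4.7667
6 6 source 4.8600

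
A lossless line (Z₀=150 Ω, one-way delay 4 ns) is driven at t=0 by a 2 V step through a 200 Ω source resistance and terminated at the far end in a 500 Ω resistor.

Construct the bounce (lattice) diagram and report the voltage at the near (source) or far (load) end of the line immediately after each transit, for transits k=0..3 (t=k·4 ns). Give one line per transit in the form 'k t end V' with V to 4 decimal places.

0 0 source 0.8571
1 4 load 1.3187
2 8 source 1.3846
3 12 load 1.4201

Γ_L=0.538462, Γ_S=0.142857; launch V₁=2·150/350=0.857143
k=0 src: V=0.8571
k=1 load: inc=0.857143, refl=0.857143·0.538462=0.4615; V=0.000000+0.857143+0.461538=1.3187
k=2 src: inc=0.461538, refl=0.461538·0.142857=0.0659; V=0.857143+0.461538+0.065934=1.3846
k=3 load: inc=0.065934, refl=0.065934·0.538462=0.0355; V=1.318681+0.065934+0.035503=1.4201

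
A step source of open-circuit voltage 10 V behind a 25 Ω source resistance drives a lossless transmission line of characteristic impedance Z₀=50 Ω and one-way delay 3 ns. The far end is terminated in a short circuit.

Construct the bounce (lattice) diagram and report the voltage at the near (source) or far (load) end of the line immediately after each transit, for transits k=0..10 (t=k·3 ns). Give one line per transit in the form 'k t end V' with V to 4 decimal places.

Γ_L=-1.000000, Γ_S=-0.333333; launch V₁=10·50/75=6.666667
k=0 src: V=6.6667
k=1 load: inc=6.666667, refl=6.666667·-1.000000=-6.6667; V=0.000000+6.666667+-6.666667=0.0000
k=2 src: inc=-6.666667, refl=-6.666667·-0.333333=2.2222; V=6.666667+-6.666667+2.222222=2.2222
k=3 load: inc=2.222222, refl=2.222222·-1.000000=-2.2222; V=0.000000+2.222222+-2.222222=0.0000
k=4 src: inc=-2.222222, refl=-2.222222·-0.333333=0.7407; V=2.222222+-2.222222+0.740741=0.7407
k=5 load: inc=0.740741, refl=0.740741·-1.000000=-0.7407; V=0.000000+0.740741+-0.740741=0.0000
k=6 src: inc=-0.740741, refl=-0.740741·-0.333333=0.2469; V=0.740741+-0.740741+0.246914=0.2469
k=7 load: inc=0.246914, refl=0.246914·-1.000000=-0.2469; V=0.000000+0.246914+-0.246914=0.0000
k=8 src: inc=-0.246914, refl=-0.246914·-0.333333=0.0823; V=0.246914+-0.246914+0.082305=0.0823
k=9 load: inc=0.082305, refl=0.082305·-1.000000=-0.0823; V=0.000000+0.082305+-0.082305=0.0000
k=10 src: inc=-0.082305, refl=-0.082305·-0.333333=0.0274; V=0.082305+-0.082305+0.027435=0.0274

0 0 source 6.6667
1 3 load 0.0000
2 6 source 2.2222
3 9 load 0.0000
4 12 source 0.7407
5 15 load 0.0000
6 18 source 0.2469
7 21 load 0.0000
8 24 source 0.0823
9 27 load 0.0000
10 30 source 0.0274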